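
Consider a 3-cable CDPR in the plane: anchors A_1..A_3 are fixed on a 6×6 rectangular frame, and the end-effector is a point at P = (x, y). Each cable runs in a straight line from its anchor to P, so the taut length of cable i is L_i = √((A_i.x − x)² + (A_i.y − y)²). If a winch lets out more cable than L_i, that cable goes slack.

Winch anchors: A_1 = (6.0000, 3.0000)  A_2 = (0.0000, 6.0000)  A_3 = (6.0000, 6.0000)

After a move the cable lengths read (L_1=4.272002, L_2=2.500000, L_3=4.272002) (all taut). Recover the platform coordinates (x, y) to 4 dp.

(2.0000, 4.5000)

expand ‖A_i−P‖²=L_i² and subtract eq 1 (q_i ≔ ‖A_i‖²−L_i²)
q_1 = 36.0000+9.0000−18.2500 = 26.7500
eq1−eq2 → [12.0000  -6.0000]·P = -3.0000
eq1−eq3 → [0.0000  -6.0000]·P = -27.0000
2×2 solve → P = (2.0000, 4.5000)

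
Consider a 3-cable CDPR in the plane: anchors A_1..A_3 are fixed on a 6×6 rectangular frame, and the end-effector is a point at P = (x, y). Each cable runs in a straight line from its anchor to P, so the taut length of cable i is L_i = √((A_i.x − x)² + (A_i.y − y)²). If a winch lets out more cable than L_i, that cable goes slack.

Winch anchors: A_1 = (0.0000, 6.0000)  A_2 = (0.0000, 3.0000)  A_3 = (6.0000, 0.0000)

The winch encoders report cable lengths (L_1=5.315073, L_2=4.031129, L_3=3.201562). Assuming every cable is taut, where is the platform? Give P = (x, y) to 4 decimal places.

circle eqns → linear via eq_j − eq_1; set k_j = A_j·A_j − L_j²
k_1 = 0.0000+36.0000−28.2500 = 7.7500
0.0000·x + 6.0000·y = k_1−k_2 = 15.0000
-12.0000·x + 12.0000·y = k_1−k_3 = -18.0000
solve first two rows → x=4.0000, y=2.5000

(4.0000, 2.5000)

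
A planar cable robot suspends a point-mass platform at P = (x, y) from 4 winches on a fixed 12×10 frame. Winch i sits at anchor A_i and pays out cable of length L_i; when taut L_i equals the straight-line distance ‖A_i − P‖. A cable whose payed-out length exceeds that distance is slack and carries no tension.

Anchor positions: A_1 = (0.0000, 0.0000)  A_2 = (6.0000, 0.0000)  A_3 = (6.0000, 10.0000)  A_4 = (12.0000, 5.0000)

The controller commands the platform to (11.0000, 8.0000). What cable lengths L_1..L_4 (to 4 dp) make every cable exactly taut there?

(13.6015, 9.4340, 5.3852, 3.1623)

L_1: Δ = A_1−P = (-11.0000, -8.0000) → ‖Δ‖ = √185.0000 = 13.6015
L_2: Δ = A_2−P = (-5.0000, -8.0000) → ‖Δ‖ = √89.0000 = 9.4340
L_3: Δ = A_3−P = (-5.0000, 2.0000) → ‖Δ‖ = √29.0000 = 5.3852
L_4: Δ = A_4−P = (1.0000, -3.0000) → ‖Δ‖ = √10.0000 = 3.1623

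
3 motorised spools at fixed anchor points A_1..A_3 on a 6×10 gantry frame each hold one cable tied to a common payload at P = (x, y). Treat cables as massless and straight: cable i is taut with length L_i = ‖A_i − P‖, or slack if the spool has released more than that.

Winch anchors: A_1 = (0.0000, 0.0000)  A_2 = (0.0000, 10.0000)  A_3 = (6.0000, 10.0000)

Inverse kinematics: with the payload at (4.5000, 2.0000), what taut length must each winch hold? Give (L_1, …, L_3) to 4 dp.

(4.9244, 9.1788, 8.1394)

L_1 = √((0.0000−4.5000)² + (0.0000−2.0000)²) = 4.9244
L_2 = √((0.0000−4.5000)² + (10.0000−2.0000)²) = 9.1788
L_3 = √((6.0000−4.5000)² + (10.0000−2.0000)²) = 8.1394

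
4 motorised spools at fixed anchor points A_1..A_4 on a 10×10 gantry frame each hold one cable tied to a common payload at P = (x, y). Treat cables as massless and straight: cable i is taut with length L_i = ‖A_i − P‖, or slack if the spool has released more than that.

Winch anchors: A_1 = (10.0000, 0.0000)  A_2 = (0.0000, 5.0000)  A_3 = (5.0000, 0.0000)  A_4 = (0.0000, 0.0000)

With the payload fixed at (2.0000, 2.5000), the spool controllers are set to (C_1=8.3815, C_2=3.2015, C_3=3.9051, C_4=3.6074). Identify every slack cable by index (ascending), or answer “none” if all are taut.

cable 1: L_1 = ‖A_1−P‖ = 8.3815;  C_1 = 8.3815 → taut
cable 2: L_2 = ‖A_2−P‖ = 3.2016;  C_2 = 3.2015 → taut
cable 3: L_3 = ‖A_3−P‖ = 3.9051;  C_3 = 3.9051 → taut
cable 4: L_4 = ‖A_4−P‖ = 3.2016;  C_4 = 3.6074 → slack

4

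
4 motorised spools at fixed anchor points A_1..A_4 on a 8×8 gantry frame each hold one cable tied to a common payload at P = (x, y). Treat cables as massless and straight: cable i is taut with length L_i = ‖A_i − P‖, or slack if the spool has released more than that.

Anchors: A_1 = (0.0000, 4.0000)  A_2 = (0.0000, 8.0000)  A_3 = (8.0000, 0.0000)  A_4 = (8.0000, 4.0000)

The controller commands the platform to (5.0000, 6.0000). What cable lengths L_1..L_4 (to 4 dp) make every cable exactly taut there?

cable 1: Δx=-5.0000, Δy=-2.0000; L_1 = √(Δx²+Δy²) = 5.3852
cable 2: Δx=-5.0000, Δy=2.0000; L_2 = √(Δx²+Δy²) = 5.3852
cable 3: Δx=3.0000, Δy=-6.0000; L_3 = √(Δx²+Δy²) = 6.7082
cable 4: Δx=3.0000, Δy=-2.0000; L_4 = √(Δx²+Δy²) = 3.6056

(5.3852, 5.3852, 6.7082, 3.6056)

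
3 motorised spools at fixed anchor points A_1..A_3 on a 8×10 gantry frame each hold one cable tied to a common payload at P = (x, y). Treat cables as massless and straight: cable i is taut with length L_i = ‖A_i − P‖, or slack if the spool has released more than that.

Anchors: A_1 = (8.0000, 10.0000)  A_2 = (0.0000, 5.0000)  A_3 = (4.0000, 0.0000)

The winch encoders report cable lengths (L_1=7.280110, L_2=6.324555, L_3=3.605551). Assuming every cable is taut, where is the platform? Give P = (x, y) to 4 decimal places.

each cable: (A_i−P)·(A_i−P) = L_i²; let c_i = ‖A_i‖²−L_i²
c_1 = 64.0000+100.0000−53.0000 = 111.0000
row 1: 16.0000x + 10.0000y = 126.0000  (c_2=-15.0000)
row 2: 8.0000x + 20.0000y = 108.0000  (c_3=3.0000)
Cramer on rows 1–2 → x = 6.0000, y = 3.0000

(6.0000, 3.0000)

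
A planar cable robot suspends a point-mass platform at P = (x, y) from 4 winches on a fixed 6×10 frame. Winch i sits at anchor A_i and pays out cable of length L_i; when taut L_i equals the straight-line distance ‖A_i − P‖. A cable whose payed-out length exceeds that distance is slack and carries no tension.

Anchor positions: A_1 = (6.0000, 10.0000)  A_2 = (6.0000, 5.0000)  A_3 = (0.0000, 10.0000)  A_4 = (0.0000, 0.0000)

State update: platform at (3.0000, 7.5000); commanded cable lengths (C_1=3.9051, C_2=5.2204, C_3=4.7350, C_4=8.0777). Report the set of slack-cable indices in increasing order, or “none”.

cable 1: √((3.0000)²+(2.5000)²)=3.9051, C_1=3.9051: taut
cable 2: √((3.0000)²+(-2.5000)²)=3.9051, C_2=5.2204: slack
cable 3: √((-3.0000)²+(2.5000)²)=3.9051, C_3=4.7350: slack
cable 4: √((-3.0000)²+(-7.5000)²)=8.0777, C_4=8.0777: taut

2, 3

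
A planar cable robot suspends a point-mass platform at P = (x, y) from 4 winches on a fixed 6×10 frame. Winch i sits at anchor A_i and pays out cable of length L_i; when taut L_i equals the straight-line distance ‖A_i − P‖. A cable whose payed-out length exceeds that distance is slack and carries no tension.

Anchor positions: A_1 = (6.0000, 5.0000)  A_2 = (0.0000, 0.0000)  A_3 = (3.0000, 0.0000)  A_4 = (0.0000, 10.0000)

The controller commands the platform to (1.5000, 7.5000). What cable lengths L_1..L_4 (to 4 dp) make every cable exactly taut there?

L_1 = √((6.0000−1.5000)² + (5.0000−7.5000)²) = 5.1478
L_2 = √((0.0000−1.5000)² + (0.0000−7.5000)²) = 7.6485
L_3 = √((3.0000−1.5000)² + (0.0000−7.5000)²) = 7.6485
L_4 = √((0.0000−1.5000)² + (10.0000−7.5000)²) = 2.9155

(5.1478, 7.6485, 7.6485, 2.9155)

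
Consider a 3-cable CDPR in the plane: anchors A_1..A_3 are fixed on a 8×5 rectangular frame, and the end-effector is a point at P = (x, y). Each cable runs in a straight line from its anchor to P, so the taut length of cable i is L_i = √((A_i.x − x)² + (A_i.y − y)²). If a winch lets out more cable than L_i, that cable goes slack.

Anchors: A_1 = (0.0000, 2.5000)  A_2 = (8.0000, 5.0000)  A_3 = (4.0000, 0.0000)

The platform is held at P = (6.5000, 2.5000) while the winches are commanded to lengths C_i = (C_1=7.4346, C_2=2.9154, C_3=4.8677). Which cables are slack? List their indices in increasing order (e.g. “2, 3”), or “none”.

1, 3

cable 1: L_1 = ‖A_1−P‖ = 6.5000;  C_1 = 7.4346 → slack
cable 2: L_2 = ‖A_2−P‖ = 2.9155;  C_2 = 2.9154 → taut
cable 3: L_3 = ‖A_3−P‖ = 3.5355;  C_3 = 4.8677 → slack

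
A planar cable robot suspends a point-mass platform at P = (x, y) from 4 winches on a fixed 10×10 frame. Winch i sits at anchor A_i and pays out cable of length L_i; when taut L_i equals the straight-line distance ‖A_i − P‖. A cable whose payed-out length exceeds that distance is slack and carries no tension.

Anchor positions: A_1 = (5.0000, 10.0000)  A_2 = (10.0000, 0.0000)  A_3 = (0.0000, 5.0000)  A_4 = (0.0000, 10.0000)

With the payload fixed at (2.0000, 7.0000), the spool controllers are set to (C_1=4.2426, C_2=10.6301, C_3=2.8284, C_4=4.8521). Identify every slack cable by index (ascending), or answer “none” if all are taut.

cable 1: L_1 = ‖A_1−P‖ = 4.2426;  C_1 = 4.2426 → taut
cable 2: L_2 = ‖A_2−P‖ = 10.6301;  C_2 = 10.6301 → taut
cable 3: L_3 = ‖A_3−P‖ = 2.8284;  C_3 = 2.8284 → taut
cable 4: L_4 = ‖A_4−P‖ = 3.6056;  C_4 = 4.8521 → slack

4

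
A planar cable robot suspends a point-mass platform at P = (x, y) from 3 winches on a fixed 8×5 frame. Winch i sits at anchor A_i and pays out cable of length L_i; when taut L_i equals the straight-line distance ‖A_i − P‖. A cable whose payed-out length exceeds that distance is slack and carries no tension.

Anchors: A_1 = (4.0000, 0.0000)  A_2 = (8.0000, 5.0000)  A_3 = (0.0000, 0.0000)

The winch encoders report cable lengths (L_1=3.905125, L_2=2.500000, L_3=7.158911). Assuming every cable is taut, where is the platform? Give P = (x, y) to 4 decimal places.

(6.5000, 3.0000)

circle eqns → linear via eq_j − eq_1; set k_j = A_j·A_j − L_j²
k_1 = 16.0000+0.0000−15.2500 = 0.7500
-8.0000·x − 10.0000·y = k_1−k_2 = -82.0000
8.0000·x + 0.0000·y = k_1−k_3 = 52.0000
solve first two rows → x=6.5000, y=3.0000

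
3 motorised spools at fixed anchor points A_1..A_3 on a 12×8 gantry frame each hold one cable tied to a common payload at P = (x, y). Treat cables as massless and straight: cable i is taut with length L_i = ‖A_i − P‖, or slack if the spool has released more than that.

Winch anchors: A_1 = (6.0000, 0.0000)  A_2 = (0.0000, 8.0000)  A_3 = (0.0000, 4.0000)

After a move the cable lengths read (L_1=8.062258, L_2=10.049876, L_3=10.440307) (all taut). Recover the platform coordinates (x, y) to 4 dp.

(10.0000, 7.0000)

circle eqns → linear via eq_j − eq_1; set k_j = A_j·A_j − L_j²
k_1 = 36.0000+0.0000−65.0000 = -29.0000
12.0000·x − 16.0000·y = k_1−k_2 = 8.0000
12.0000·x − 8.0000·y = k_1−k_3 = 64.0000
solve first two rows → x=10.0000, y=7.0000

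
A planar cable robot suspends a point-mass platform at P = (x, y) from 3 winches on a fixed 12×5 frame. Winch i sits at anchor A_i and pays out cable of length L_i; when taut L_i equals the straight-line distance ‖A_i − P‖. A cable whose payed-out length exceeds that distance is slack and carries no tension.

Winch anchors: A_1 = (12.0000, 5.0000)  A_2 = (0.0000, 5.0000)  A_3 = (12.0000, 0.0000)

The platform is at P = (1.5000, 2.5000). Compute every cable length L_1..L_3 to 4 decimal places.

cable 1: Δx=10.5000, Δy=2.5000; L_1 = √(Δx²+Δy²) = 10.7935
cable 2: Δx=-1.5000, Δy=2.5000; L_2 = √(Δx²+Δy²) = 2.9155
cable 3: Δx=10.5000, Δy=-2.5000; L_3 = √(Δx²+Δy²) = 10.7935

(10.7935, 2.9155, 10.7935)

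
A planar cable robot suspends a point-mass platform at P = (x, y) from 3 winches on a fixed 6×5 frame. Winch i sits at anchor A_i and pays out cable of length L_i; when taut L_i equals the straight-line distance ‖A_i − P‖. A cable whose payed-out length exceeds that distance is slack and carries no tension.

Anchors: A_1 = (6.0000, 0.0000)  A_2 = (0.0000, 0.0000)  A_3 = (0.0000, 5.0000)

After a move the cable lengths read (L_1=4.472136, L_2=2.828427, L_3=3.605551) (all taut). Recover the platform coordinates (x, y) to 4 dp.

(2.0000, 2.0000)

each cable: (A_i−P)·(A_i−P) = L_i²; let c_i = ‖A_i‖²−L_i²
c_1 = 36.0000+0.0000−20.0000 = 16.0000
row 1: 12.0000x + 0.0000y = 24.0000  (c_2=-8.0000)
row 2: 12.0000x − 10.0000y = 4.0000  (c_3=12.0000)
Cramer on rows 1–2 → x = 2.0000, y = 2.0000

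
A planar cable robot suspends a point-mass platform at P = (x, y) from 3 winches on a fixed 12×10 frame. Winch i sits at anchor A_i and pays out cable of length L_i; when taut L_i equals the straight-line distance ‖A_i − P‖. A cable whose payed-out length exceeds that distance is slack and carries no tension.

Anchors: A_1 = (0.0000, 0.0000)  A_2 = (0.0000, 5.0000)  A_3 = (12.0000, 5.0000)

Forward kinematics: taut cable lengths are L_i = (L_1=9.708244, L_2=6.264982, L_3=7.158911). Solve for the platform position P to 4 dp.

(5.5000, 8.0000)

circle eqns → linear via eq_j − eq_1; set k_j = A_j·A_j − L_j²
k_1 = 0.0000+0.0000−94.2500 = -94.2500
0.0000·x − 10.0000·y = k_1−k_2 = -80.0000
-24.0000·x − 10.0000·y = k_1−k_3 = -212.0000
solve first two rows → x=5.5000, y=8.0000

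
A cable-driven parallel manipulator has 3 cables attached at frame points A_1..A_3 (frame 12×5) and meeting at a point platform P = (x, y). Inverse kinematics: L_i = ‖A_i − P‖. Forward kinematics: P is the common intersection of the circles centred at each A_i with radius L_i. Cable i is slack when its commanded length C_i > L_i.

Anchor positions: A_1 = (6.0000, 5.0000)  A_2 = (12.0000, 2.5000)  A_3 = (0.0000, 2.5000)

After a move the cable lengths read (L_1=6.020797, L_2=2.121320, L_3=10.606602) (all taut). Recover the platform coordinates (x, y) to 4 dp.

each cable: (A_i−P)·(A_i−P) = L_i²; let q_i = ‖A_i‖²−L_i²
q_1 = 36.0000+25.0000−36.2500 = 24.7500
row 1: -12.0000x + 5.0000y = -121.0000  (q_2=145.7500)
row 2: 12.0000x + 5.0000y = 131.0000  (q_3=-106.2500)
Cramer on rows 1–2 → x = 10.5000, y = 1.0000

(10.5000, 1.0000)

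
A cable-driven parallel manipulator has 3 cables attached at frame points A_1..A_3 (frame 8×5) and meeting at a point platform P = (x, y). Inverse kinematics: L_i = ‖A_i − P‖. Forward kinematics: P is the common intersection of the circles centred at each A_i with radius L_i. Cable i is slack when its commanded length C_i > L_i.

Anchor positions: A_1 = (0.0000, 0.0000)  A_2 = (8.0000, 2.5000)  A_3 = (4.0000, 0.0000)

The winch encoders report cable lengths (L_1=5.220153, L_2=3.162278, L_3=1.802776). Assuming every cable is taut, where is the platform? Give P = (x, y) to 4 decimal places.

(5.0000, 1.5000)

each cable: (A_i−P)·(A_i−P) = L_i²; let q_i = ‖A_i‖²−L_i²
q_1 = 0.0000+0.0000−27.2500 = -27.2500
row 1: -16.0000x − 5.0000y = -87.5000  (q_2=60.2500)
row 2: -8.0000x + 0.0000y = -40.0000  (q_3=12.7500)
Cramer on rows 1–2 → x = 5.0000, y = 1.5000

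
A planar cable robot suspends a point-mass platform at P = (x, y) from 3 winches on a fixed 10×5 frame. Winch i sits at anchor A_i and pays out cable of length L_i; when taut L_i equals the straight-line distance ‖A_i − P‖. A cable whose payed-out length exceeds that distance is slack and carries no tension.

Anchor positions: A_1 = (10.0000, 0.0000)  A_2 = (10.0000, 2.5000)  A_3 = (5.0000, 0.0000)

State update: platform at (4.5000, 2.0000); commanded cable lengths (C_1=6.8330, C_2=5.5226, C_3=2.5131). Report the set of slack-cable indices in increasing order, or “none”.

cable 1: L_1 = ‖A_1−P‖ = 5.8523;  C_1 = 6.8330 → slack
cable 2: L_2 = ‖A_2−P‖ = 5.5227;  C_2 = 5.5226 → taut
cable 3: L_3 = ‖A_3−P‖ = 2.0616;  C_3 = 2.5131 → slack

1, 3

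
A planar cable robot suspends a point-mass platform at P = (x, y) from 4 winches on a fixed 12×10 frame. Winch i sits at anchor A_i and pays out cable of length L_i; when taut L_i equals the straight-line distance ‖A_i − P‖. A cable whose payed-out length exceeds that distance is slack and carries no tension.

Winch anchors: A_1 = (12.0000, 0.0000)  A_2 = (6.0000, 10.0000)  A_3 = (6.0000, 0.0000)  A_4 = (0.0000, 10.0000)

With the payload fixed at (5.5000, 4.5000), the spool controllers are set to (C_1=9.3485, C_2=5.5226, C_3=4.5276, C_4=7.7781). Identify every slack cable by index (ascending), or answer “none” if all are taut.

1

cable 1: √((6.5000)²+(-4.5000)²)=7.9057, C_1=9.3485: slack
cable 2: √((0.5000)²+(5.5000)²)=5.5227, C_2=5.5226: taut
cable 3: √((0.5000)²+(-4.5000)²)=4.5277, C_3=4.5276: taut
cable 4: √((-5.5000)²+(5.5000)²)=7.7782, C_4=7.7781: taut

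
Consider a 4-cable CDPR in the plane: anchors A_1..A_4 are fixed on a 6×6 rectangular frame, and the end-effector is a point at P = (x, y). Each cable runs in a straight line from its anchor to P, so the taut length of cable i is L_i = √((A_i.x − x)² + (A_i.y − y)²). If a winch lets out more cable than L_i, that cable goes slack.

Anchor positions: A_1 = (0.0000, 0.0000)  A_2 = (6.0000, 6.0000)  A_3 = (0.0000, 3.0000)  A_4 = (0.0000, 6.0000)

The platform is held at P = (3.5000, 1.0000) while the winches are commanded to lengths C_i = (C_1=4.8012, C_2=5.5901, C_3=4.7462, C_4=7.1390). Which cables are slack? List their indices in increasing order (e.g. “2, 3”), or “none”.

cable 1: L_1 = ‖A_1−P‖ = 3.6401;  C_1 = 4.8012 → slack
cable 2: L_2 = ‖A_2−P‖ = 5.5902;  C_2 = 5.5901 → taut
cable 3: L_3 = ‖A_3−P‖ = 4.0311;  C_3 = 4.7462 → slack
cable 4: L_4 = ‖A_4−P‖ = 6.1033;  C_4 = 7.1390 → slack

1, 3, 4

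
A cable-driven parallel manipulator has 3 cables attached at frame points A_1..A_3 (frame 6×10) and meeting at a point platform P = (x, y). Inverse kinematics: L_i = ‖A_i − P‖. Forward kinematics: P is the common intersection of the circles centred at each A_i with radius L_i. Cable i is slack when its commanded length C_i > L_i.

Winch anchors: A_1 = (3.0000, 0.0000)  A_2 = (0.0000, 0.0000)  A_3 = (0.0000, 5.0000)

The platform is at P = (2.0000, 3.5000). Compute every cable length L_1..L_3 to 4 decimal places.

cable 1: Δx=1.0000, Δy=-3.5000; L_1 = √(Δx²+Δy²) = 3.6401
cable 2: Δx=-2.0000, Δy=-3.5000; L_2 = √(Δx²+Δy²) = 4.0311
cable 3: Δx=-2.0000, Δy=1.5000; L_3 = √(Δx²+Δy²) = 2.5000

(3.6401, 4.0311, 2.5000)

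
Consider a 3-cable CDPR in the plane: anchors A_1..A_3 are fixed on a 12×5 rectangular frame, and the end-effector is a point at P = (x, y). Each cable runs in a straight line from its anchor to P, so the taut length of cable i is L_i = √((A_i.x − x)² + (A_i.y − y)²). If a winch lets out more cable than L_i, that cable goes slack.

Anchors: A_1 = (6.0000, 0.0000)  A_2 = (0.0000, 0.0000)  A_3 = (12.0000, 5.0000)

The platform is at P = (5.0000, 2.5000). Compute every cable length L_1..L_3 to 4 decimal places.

L_1: Δ = A_1−P = (1.0000, -2.5000) → ‖Δ‖ = √7.2500 = 2.6926
L_2: Δ = A_2−P = (-5.0000, -2.5000) → ‖Δ‖ = √31.2500 = 5.5902
L_3: Δ = A_3−P = (7.0000, 2.5000) → ‖Δ‖ = √55.2500 = 7.4330

(2.6926, 5.5902, 7.4330)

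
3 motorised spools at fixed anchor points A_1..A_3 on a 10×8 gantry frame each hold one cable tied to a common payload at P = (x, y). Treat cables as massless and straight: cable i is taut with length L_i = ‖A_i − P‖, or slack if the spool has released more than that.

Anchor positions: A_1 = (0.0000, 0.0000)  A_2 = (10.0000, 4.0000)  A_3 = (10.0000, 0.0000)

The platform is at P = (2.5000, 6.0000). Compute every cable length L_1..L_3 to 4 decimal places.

cable 1: Δx=-2.5000, Δy=-6.0000; L_1 = √(Δx²+Δy²) = 6.5000
cable 2: Δx=7.5000, Δy=-2.0000; L_2 = √(Δx²+Δy²) = 7.7621
cable 3: Δx=7.5000, Δy=-6.0000; L_3 = √(Δx²+Δy²) = 9.6047

(6.5000, 7.7621, 9.6047)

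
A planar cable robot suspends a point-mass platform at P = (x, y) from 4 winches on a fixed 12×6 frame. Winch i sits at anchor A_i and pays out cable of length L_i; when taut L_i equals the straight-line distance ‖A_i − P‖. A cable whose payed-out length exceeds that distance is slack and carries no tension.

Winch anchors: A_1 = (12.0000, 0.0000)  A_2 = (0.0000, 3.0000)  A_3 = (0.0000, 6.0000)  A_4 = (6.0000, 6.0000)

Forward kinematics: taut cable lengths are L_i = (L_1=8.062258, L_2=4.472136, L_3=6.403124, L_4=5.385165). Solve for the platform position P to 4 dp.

(4.0000, 1.0000)

circle eqns → linear via eq_j − eq_1; set c_j = A_j·A_j − L_j²
c_1 = 144.0000+0.0000−65.0000 = 79.0000
24.0000·x − 6.0000·y = c_1−c_2 = 90.0000
24.0000·x − 12.0000·y = c_1−c_3 = 84.0000
12.0000·x − 12.0000·y = c_1−c_4 = 36.0000
solve first two rows → x=4.0000, y=1.0000
check cable 4: ‖A_4−P‖² = 29.0000 ≈ L_4² = 29.0000 ✓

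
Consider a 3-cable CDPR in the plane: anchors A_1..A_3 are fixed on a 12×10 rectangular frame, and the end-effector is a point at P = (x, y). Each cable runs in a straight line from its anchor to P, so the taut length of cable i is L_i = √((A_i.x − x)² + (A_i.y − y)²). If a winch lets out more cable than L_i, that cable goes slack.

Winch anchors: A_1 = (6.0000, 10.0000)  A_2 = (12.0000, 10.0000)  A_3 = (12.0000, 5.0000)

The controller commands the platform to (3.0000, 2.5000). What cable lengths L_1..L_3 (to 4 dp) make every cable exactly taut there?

cable 1: Δx=3.0000, Δy=7.5000; L_1 = √(Δx²+Δy²) = 8.0777
cable 2: Δx=9.0000, Δy=7.5000; L_2 = √(Δx²+Δy²) = 11.7154
cable 3: Δx=9.0000, Δy=2.5000; L_3 = √(Δx²+Δy²) = 9.3408

(8.0777, 11.7154, 9.3408)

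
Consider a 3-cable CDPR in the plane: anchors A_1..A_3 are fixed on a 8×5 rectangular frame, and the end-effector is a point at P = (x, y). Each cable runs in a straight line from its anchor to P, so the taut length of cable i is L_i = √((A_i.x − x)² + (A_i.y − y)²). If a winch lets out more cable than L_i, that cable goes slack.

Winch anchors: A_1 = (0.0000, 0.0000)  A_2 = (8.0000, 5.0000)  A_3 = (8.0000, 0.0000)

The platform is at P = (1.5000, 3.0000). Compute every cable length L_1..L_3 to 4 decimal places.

(3.3541, 6.8007, 7.1589)

L_1 = √((0.0000−1.5000)² + (0.0000−3.0000)²) = 3.3541
L_2 = √((8.0000−1.5000)² + (5.0000−3.0000)²) = 6.8007
L_3 = √((8.0000−1.5000)² + (0.0000−3.0000)²) = 7.1589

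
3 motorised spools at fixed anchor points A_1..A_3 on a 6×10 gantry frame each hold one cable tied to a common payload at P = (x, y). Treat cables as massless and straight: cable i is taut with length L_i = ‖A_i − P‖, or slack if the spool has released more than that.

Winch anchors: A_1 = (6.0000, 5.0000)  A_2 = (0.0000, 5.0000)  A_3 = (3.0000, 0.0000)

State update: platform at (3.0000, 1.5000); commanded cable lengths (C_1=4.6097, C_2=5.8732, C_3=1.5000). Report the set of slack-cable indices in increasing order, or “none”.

2

cable 1: L_1 = ‖A_1−P‖ = 4.6098;  C_1 = 4.6097 → taut
cable 2: L_2 = ‖A_2−P‖ = 4.6098;  C_2 = 5.8732 → slack
cable 3: L_3 = ‖A_3−P‖ = 1.5000;  C_3 = 1.5000 → taut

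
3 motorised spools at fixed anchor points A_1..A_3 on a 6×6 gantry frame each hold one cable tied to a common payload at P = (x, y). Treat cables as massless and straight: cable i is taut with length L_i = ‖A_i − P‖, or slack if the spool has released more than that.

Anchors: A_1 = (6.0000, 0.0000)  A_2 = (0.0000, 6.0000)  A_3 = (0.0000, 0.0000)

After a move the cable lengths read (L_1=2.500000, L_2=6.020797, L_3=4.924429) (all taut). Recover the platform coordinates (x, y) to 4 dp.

(4.5000, 2.0000)

circle eqns → linear via eq_j − eq_1; set c_j = A_j·A_j − L_j²
c_1 = 36.0000+0.0000−6.2500 = 29.7500
12.0000·x − 12.0000·y = c_1−c_2 = 30.0000
12.0000·x + 0.0000·y = c_1−c_3 = 54.0000
solve first two rows → x=4.5000, y=2.0000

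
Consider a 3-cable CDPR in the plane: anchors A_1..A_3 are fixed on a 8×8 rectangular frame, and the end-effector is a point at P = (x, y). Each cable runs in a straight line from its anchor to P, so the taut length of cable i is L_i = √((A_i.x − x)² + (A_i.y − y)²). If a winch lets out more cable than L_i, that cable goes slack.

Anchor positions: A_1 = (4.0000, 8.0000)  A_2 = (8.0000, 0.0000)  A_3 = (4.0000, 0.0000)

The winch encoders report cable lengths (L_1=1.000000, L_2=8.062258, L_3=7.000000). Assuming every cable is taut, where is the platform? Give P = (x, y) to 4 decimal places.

expand ‖A_i−P‖²=L_i² and subtract eq 1 (q_i ≔ ‖A_i‖²−L_i²)
q_1 = 16.0000+64.0000−1.0000 = 79.0000
eq1−eq2 → [-8.0000  16.0000]·P = 80.0000
eq1−eq3 → [0.0000  16.0000]·P = 112.0000
2×2 solve → P = (4.0000, 7.0000)

(4.0000, 7.0000)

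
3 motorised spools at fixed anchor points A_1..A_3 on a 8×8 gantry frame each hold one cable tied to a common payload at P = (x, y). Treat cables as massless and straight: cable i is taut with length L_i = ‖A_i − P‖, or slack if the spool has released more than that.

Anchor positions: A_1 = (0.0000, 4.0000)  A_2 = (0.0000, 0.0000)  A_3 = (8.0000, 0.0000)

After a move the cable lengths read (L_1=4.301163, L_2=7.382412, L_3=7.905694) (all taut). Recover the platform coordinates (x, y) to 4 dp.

(3.5000, 6.5000)

expand ‖A_i−P‖²=L_i² and subtract eq 1 (c_i ≔ ‖A_i‖²−L_i²)
c_1 = 0.0000+16.0000−18.5000 = -2.5000
eq1−eq2 → [0.0000  8.0000]·P = 52.0000
eq1−eq3 → [-16.0000  8.0000]·P = -4.0000
2×2 solve → P = (3.5000, 6.5000)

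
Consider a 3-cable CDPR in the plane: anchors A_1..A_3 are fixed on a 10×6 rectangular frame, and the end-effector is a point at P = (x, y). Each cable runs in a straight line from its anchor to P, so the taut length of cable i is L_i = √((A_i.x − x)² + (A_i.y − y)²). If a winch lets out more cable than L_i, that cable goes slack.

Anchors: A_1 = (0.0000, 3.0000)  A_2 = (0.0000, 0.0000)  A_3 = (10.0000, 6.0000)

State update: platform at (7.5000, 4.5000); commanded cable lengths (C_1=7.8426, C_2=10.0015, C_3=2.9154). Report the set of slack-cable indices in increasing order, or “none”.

1, 2

cable 1: L_1 = ‖A_1−P‖ = 7.6485;  C_1 = 7.8426 → slack
cable 2: L_2 = ‖A_2−P‖ = 8.7464;  C_2 = 10.0015 → slack
cable 3: L_3 = ‖A_3−P‖ = 2.9155;  C_3 = 2.9154 → taut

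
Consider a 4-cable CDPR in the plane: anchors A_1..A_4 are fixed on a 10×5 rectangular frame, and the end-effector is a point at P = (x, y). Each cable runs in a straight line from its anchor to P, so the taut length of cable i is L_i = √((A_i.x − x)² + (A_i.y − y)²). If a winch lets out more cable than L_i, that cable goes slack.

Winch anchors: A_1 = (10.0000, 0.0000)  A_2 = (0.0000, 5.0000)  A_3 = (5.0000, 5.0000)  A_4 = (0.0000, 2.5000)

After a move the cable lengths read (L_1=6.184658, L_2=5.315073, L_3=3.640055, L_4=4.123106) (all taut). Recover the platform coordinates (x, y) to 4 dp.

(4.0000, 1.5000)

expand ‖A_i−P‖²=L_i² and subtract eq 1 (q_i ≔ ‖A_i‖²−L_i²)
q_1 = 100.0000+0.0000−38.2500 = 61.7500
eq1−eq2 → [20.0000  -10.0000]·P = 65.0000
eq1−eq3 → [10.0000  -10.0000]·P = 25.0000
eq1−eq4 → [20.0000  -5.0000]·P = 72.5000
2×2 solve → P = (4.0000, 1.5000)
check cable 4: ‖A_4−P‖² = 17.0000 ≈ L_4² = 17.0000 ✓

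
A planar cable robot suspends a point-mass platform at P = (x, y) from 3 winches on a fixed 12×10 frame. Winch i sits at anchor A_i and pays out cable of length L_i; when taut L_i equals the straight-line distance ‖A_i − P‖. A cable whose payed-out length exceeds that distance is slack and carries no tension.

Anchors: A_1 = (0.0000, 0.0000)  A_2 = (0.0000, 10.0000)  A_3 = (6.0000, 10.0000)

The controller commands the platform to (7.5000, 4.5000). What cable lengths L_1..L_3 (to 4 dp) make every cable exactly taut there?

cable 1: Δx=-7.5000, Δy=-4.5000; L_1 = √(Δx²+Δy²) = 8.7464
cable 2: Δx=-7.5000, Δy=5.5000; L_2 = √(Δx²+Δy²) = 9.3005
cable 3: Δx=-1.5000, Δy=5.5000; L_3 = √(Δx²+Δy²) = 5.7009

(8.7464, 9.3005, 5.7009)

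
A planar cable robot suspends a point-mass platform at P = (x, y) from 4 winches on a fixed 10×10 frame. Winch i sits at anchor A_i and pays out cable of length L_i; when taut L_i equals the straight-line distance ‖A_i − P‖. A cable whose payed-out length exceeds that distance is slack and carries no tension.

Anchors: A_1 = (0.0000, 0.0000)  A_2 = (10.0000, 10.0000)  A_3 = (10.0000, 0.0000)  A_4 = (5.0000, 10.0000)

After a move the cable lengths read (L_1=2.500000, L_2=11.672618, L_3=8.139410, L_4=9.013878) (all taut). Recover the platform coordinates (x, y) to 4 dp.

(2.0000, 1.5000)

each cable: (A_i−P)·(A_i−P) = L_i²; let k_i = ‖A_i‖²−L_i²
k_1 = 0.0000+0.0000−6.2500 = -6.2500
row 1: -20.0000x − 20.0000y = -70.0000  (k_2=63.7500)
row 2: -20.0000x + 0.0000y = -40.0000  (k_3=33.7500)
row 3: -10.0000x − 20.0000y = -50.0000  (k_4=43.7500)
Cramer on rows 1–2 → x = 2.0000, y = 1.5000
check cable 4: ‖A_4−P‖² = 81.2500 ≈ L_4² = 81.2500 ✓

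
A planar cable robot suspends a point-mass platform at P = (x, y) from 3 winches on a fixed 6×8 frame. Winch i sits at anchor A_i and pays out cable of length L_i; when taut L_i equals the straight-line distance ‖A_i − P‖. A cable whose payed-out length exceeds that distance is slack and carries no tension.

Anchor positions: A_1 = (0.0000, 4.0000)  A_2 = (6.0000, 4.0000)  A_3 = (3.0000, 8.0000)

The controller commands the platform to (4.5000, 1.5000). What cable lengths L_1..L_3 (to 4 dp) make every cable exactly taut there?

(5.1478, 2.9155, 6.6708)

L_1 = √((0.0000−4.5000)² + (4.0000−1.5000)²) = 5.1478
L_2 = √((6.0000−4.5000)² + (4.0000−1.5000)²) = 2.9155
L_3 = √((3.0000−4.5000)² + (8.0000−1.5000)²) = 6.6708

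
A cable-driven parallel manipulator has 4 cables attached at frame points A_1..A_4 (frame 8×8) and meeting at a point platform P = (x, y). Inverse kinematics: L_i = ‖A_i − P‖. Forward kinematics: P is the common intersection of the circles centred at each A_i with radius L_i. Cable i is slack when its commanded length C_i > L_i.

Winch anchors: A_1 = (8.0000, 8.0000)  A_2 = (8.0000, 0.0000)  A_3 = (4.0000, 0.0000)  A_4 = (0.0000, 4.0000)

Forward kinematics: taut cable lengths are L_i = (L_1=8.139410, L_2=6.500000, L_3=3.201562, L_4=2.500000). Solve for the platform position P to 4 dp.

(2.0000, 2.5000)

expand ‖A_i−P‖²=L_i² and subtract eq 1 (q_i ≔ ‖A_i‖²−L_i²)
q_1 = 64.0000+64.0000−66.2500 = 61.7500
eq1−eq2 → [0.0000  16.0000]·P = 40.0000
eq1−eq3 → [8.0000  16.0000]·P = 56.0000
eq1−eq4 → [16.0000  8.0000]·P = 52.0000
2×2 solve → P = (2.0000, 2.5000)
check cable 4: ‖A_4−P‖² = 6.2500 ≈ L_4² = 6.2500 ✓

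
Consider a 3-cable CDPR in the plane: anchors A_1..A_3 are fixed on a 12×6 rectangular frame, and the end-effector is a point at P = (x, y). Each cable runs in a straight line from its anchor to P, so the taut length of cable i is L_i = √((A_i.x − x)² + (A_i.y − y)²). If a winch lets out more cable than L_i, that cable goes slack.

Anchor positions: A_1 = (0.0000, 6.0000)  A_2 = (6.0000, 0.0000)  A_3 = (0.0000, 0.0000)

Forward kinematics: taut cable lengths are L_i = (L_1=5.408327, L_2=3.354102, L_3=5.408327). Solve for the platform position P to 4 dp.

expand ‖A_i−P‖²=L_i² and subtract eq 1 (q_i ≔ ‖A_i‖²−L_i²)
q_1 = 0.0000+36.0000−29.2500 = 6.7500
eq1−eq2 → [-12.0000  12.0000]·P = -18.0000
eq1−eq3 → [0.0000  12.0000]·P = 36.0000
2×2 solve → P = (4.5000, 3.0000)

(4.5000, 3.0000)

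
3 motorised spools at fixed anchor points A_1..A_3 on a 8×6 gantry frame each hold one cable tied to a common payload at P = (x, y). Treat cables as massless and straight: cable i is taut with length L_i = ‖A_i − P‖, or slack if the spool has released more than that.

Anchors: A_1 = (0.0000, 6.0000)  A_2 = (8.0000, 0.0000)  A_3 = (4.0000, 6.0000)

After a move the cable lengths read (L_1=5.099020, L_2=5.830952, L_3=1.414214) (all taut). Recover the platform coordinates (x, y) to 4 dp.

expand ‖A_i−P‖²=L_i² and subtract eq 1 (k_i ≔ ‖A_i‖²−L_i²)
k_1 = 0.0000+36.0000−26.0000 = 10.0000
eq1−eq2 → [-16.0000  12.0000]·P = -20.0000
eq1−eq3 → [-8.0000  0.0000]·P = -40.0000
2×2 solve → P = (5.0000, 5.0000)

(5.0000, 5.0000)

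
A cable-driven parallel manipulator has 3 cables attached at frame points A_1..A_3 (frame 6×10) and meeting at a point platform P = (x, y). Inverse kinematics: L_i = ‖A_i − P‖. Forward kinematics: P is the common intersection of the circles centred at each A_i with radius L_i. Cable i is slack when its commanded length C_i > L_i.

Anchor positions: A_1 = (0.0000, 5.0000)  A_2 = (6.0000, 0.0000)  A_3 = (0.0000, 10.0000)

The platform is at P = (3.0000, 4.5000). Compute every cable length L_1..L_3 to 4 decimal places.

cable 1: Δx=-3.0000, Δy=0.5000; L_1 = √(Δx²+Δy²) = 3.0414
cable 2: Δx=3.0000, Δy=-4.5000; L_2 = √(Δx²+Δy²) = 5.4083
cable 3: Δx=-3.0000, Δy=5.5000; L_3 = √(Δx²+Δy²) = 6.2650

(3.0414, 5.4083, 6.2650)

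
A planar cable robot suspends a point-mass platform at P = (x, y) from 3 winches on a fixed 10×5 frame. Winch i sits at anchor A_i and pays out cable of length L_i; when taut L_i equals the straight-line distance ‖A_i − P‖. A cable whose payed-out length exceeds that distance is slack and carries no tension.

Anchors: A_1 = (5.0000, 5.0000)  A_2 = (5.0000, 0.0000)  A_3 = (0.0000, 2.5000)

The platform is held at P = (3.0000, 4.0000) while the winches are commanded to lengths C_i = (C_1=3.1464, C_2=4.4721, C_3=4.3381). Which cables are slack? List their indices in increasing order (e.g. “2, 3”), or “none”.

i=1: geometric 2.2361 vs commanded 3.1464 ⇒ slack
i=2: geometric 4.4721 vs commanded 4.4721 ⇒ taut
i=3: geometric 3.3541 vs commanded 4.3381 ⇒ slack

1, 3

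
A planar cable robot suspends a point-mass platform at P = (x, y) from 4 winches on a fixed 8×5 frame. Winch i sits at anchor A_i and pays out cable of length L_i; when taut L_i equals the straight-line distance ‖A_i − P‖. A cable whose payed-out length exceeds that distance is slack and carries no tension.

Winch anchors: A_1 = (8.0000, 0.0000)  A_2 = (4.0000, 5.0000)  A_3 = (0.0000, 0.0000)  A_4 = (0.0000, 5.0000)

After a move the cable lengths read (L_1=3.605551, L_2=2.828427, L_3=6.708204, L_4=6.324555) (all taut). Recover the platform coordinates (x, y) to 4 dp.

circle eqns → linear via eq_j − eq_1; set c_j = A_j·A_j − L_j²
c_1 = 64.0000+0.0000−13.0000 = 51.0000
8.0000·x − 10.0000·y = c_1−c_2 = 18.0000
16.0000·x + 0.0000·y = c_1−c_3 = 96.0000
16.0000·x − 10.0000·y = c_1−c_4 = 66.0000
solve first two rows → x=6.0000, y=3.0000
check cable 4: ‖A_4−P‖² = 40.0000 ≈ L_4² = 40.0000 ✓

(6.0000, 3.0000)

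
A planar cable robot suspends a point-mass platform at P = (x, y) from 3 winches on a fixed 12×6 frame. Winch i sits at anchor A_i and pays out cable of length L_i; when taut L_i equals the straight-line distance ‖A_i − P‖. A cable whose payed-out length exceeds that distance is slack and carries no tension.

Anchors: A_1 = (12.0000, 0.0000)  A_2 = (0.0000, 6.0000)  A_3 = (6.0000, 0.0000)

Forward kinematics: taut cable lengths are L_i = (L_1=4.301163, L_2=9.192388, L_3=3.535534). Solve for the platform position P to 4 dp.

expand ‖A_i−P‖²=L_i² and subtract eq 1 (q_i ≔ ‖A_i‖²−L_i²)
q_1 = 144.0000+0.0000−18.5000 = 125.5000
eq1−eq2 → [24.0000  -12.0000]·P = 174.0000
eq1−eq3 → [12.0000  0.0000]·P = 102.0000
2×2 solve → P = (8.5000, 2.5000)

(8.5000, 2.5000)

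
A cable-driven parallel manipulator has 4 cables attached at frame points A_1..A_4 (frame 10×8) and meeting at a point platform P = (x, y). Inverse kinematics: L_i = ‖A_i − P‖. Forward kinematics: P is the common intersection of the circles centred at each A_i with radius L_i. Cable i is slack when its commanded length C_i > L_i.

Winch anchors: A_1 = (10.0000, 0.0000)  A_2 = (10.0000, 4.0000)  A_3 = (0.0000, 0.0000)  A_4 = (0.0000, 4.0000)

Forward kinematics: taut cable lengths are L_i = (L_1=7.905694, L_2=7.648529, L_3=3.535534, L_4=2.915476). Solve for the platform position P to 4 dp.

(2.5000, 2.5000)

each cable: (A_i−P)·(A_i−P) = L_i²; let k_i = ‖A_i‖²−L_i²
k_1 = 100.0000+0.0000−62.5000 = 37.5000
row 1: 0.0000x − 8.0000y = -20.0000  (k_2=57.5000)
row 2: 20.0000x + 0.0000y = 50.0000  (k_3=-12.5000)
row 3: 20.0000x − 8.0000y = 30.0000  (k_4=7.5000)
Cramer on rows 1–2 → x = 2.5000, y = 2.5000
check cable 4: ‖A_4−P‖² = 8.5000 ≈ L_4² = 8.5000 ✓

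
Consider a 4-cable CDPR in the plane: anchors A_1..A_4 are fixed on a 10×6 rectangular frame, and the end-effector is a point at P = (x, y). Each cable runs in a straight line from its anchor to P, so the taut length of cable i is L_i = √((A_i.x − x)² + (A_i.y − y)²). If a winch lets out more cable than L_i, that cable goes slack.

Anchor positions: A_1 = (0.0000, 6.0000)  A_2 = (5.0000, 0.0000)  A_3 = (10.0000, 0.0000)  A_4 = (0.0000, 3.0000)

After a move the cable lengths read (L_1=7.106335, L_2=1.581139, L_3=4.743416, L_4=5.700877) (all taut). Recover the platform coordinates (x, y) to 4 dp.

expand ‖A_i−P‖²=L_i² and subtract eq 1 (c_i ≔ ‖A_i‖²−L_i²)
c_1 = 0.0000+36.0000−50.5000 = -14.5000
eq1−eq2 → [-10.0000  12.0000]·P = -37.0000
eq1−eq3 → [-20.0000  12.0000]·P = -92.0000
eq1−eq4 → [0.0000  6.0000]·P = 9.0000
2×2 solve → P = (5.5000, 1.5000)
check cable 4: ‖A_4−P‖² = 32.5000 ≈ L_4² = 32.5000 ✓

(5.5000, 1.5000)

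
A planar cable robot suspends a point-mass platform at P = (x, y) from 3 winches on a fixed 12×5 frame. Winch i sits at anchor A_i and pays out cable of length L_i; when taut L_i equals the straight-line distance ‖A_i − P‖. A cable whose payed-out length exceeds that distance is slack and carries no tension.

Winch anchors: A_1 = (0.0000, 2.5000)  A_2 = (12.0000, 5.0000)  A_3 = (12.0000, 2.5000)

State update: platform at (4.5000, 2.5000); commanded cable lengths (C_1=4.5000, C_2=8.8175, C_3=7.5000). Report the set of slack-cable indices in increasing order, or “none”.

cable 1: √((-4.5000)²+(0.0000)²)=4.5000, C_1=4.5000: taut
cable 2: √((7.5000)²+(2.5000)²)=7.9057, C_2=8.8175: slack
cable 3: √((7.5000)²+(0.0000)²)=7.5000, C_3=7.5000: taut

2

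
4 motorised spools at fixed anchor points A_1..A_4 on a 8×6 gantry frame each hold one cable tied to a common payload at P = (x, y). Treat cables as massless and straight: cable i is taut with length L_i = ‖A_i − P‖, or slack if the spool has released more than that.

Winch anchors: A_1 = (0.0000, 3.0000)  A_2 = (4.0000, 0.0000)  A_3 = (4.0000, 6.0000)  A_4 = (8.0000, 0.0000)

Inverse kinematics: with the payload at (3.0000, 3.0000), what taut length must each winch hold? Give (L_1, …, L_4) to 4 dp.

L_1: Δ = A_1−P = (-3.0000, 0.0000) → ‖Δ‖ = √9.0000 = 3.0000
L_2: Δ = A_2−P = (1.0000, -3.0000) → ‖Δ‖ = √10.0000 = 3.1623
L_3: Δ = A_3−P = (1.0000, 3.0000) → ‖Δ‖ = √10.0000 = 3.1623
L_4: Δ = A_4−P = (5.0000, -3.0000) → ‖Δ‖ = √34.0000 = 5.8310

(3.0000, 3.1623, 3.1623, 5.8310)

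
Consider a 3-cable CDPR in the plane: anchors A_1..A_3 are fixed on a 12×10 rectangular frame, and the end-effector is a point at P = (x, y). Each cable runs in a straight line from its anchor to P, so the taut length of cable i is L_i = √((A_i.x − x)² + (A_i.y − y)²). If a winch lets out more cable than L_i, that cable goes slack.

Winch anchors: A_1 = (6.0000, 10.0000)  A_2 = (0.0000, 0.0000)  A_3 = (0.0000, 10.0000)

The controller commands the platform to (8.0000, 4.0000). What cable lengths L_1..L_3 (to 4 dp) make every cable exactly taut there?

(6.3246, 8.9443, 10.0000)

L_1 = √((6.0000−8.0000)² + (10.0000−4.0000)²) = 6.3246
L_2 = √((0.0000−8.0000)² + (0.0000−4.0000)²) = 8.9443
L_3 = √((0.0000−8.0000)² + (10.0000−4.0000)²) = 10.0000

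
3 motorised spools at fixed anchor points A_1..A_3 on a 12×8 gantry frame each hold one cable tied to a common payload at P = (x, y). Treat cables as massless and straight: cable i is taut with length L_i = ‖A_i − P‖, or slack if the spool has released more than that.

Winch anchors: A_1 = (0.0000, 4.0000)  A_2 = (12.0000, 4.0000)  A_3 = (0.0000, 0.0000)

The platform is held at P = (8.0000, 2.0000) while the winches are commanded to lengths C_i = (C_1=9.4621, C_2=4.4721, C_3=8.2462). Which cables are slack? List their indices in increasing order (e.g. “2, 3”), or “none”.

cable 1: √((-8.0000)²+(2.0000)²)=8.2462, C_1=9.4621: slack
cable 2: √((4.0000)²+(2.0000)²)=4.4721, C_2=4.4721: taut
cable 3: √((-8.0000)²+(-2.0000)²)=8.2462, C_3=8.2462: taut

1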